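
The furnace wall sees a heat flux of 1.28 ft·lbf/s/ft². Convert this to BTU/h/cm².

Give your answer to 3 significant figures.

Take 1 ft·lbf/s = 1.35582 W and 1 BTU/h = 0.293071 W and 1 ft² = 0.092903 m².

1.28 ft·lbf/s/ft² × 1.35582 W/ft·lbf/s ÷ 0.092903 m²/ft² = 18.6802 W/m²
18.6802 W/m² ÷ 0.293071 W/BTU/h × 0.0001 m²/cm² = 0.00637395 BTU/h/cm²

0.00637 BTU/h/cm²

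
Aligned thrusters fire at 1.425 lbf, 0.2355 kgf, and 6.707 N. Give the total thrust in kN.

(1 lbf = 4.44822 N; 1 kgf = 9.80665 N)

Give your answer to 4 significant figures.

1.425 lbf × 4.44822 = 6.33871 N
0.2355 kgf × 9.80665 = 2.30947 N
6.707 N (already N)
Total: 6.33871 + 2.30947 + 6.707 = 15.3552 N
In kN: 15.3552 / 1000 = 0.0153552 kN

0.01536 kN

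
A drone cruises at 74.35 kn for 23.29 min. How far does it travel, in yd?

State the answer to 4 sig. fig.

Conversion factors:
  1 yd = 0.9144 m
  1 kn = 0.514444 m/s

5.845×10⁴ yd

74.35 kn × 0.514444 → 38.2489 m/s
23.29 min × 60 → 1397.4 s
d = v × t = 38.2489 m/s × 1397.4 s = 53449 m
53449 m ÷ (0.9144 m/yd) = 58452.5 yd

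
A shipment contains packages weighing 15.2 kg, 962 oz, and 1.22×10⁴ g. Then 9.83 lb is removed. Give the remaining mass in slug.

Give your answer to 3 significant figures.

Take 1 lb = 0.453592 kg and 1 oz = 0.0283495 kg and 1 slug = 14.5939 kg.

3.44 slug

15.2 kg (already kg)
962 oz × 0.0283495 → 27.2722 kg
1.22×10⁴ g × 0.001 → 12.2 kg
9.83 lb × 0.453592 → 4.45881 kg
Sum: 15.2 + 27.2722 + 12.2 − 4.45881 = 50.2134 kg
In slug: 50.2134 / 14.5939 = 3.44071 slug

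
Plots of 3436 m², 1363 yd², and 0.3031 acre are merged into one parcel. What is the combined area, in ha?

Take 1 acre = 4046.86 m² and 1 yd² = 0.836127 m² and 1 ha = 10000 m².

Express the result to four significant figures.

3436 m² (already m²)
1363 yd² × 0.836127 = 1139.64 m²
0.3031 acre × 4046.86 = 1226.6 m²
Sum: 3436 + 1139.64 + 1226.6 = 5802.24 m²
In ha: 5802.24 / 10000 = 0.580224 ha

0.5802 ha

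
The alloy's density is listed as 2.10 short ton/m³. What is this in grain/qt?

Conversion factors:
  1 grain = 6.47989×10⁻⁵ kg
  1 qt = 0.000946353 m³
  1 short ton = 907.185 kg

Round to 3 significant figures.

2.78×10⁴ grain/qt

2.10 short ton/m³ × 907.185 kg/short ton = 1905.09 kg/m³
1905.09 kg/m³ ÷ 6.47989×10⁻⁵ kg/grain × 0.000946353 m³/qt = 27822.8 grain/qt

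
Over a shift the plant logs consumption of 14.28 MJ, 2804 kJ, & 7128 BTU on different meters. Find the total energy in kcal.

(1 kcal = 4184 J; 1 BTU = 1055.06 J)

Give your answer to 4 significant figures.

5881 kcal

14.28 MJ × 1000000 → 1.428×10⁷ J
2804 kJ × 1000 → 2.804×10⁶ J
7128 BTU × 1055.06 → 7.52047×10⁶ J
Combined: 1.428×10⁷ + 2.804×10⁶ + 7.52047×10⁶ = 2.46045×10⁷ J
In kcal: 2.46045×10⁷ / 4184 = 5880.62 kcal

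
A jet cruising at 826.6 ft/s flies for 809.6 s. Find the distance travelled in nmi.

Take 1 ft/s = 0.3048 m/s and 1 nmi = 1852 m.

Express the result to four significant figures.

826.6 ft/s × 0.3048 = 251.948 m/s
d = v × t = 251.948 m/s × 809.6 s = 203977 m
203977 m ÷ (1852 m/nmi) = 110.139 nmi

110.1 nmi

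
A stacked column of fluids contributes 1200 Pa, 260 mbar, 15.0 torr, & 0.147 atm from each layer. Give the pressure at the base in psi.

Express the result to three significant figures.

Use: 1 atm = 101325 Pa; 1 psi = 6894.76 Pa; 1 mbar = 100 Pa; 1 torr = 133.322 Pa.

1200 Pa (already Pa)
260 mbar × 100 = 26000 Pa
15.0 torr × 133.322 = 1999.83 Pa
0.147 atm × 101325 = 14894.8 Pa
Total: 1200 + 26000 + 1999.83 + 14894.8 = 44094.6 Pa
In psi: 44094.6 / 6894.76 = 6.39538 psi

6.40 psi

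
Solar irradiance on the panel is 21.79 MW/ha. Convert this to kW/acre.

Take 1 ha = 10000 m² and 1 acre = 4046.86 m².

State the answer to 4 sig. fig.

8818 kW/acre

21.79 MW/ha × 1000000 W/MW ÷ 10000 m²/ha = 2179 W/m²
2179 W/m² ÷ 1000 W/kW × 4046.86 m²/acre = 8818.11 kW/acre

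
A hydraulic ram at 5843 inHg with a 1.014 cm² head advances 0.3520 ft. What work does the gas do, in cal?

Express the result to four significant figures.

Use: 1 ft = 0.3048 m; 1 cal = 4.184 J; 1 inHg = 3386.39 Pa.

51.45 cal

5843 inHg → 1.97867×10⁷ Pa
1.014 cm² → 1.014×10⁻⁴ m²
F = P × A = 1.97867×10⁷ × 1.014×10⁻⁴ = 2006.37 N
0.3520 ft → 0.10729 m
W = F × d = 2006.37 × 0.10729 = 215.263 J
In cal: 215.263 / 4.184 = 51.4491 cal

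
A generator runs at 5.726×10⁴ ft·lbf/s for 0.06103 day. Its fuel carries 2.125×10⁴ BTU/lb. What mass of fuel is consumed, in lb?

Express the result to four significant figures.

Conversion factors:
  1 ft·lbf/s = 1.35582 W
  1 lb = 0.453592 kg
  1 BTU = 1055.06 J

18.26 lb

5.726×10⁴ ft·lbf/s → 77634.3 W
0.06103 day → 5272.99 s
E = P × t = 77634.3 × 5272.99 = 4.09365×10⁸ J
2.125×10⁴ BTU/lb → 4.94277×10⁷ J/kg
m = E / e_s = 4.09365×10⁸ / 4.94277×10⁷ = 8.2821 kg
In lb: 8.2821 / 0.453592 = 18.2589 lb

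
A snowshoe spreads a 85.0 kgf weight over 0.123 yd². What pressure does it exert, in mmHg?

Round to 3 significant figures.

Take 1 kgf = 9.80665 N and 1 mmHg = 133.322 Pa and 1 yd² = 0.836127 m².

85.0 kgf × 9.80665 → 833.565 N
0.123 yd² × 0.836127 → 0.102844 m²
P = F / A = 833.565 N / 0.102844 m² = 8105.14 Pa
8105.14 Pa ÷ (133.322 Pa/mmHg) = 60.7937 mmHg

60.8 mmHg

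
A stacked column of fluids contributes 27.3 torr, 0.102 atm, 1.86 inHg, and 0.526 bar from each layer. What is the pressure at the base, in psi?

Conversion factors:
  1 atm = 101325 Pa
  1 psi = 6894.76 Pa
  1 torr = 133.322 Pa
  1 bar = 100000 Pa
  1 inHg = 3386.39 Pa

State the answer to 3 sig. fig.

10.6 psi

27.3 torr × 133.322 → 3639.69 Pa
0.102 atm × 101325 → 10335.2 Pa
1.86 inHg × 3386.39 → 6298.69 Pa
0.526 bar × 100000 → 52600 Pa
Combined: 3639.69 + 10335.2 + 6298.69 + 52600 = 72873.6 Pa
In psi: 72873.6 / 6894.76 = 10.5694 psi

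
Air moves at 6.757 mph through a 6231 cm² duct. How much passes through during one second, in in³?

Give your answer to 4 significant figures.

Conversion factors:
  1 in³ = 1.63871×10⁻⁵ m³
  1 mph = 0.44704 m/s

1.149×10⁵ in³

6.757 mph × 0.44704 → 3.02065 m/s
6231 cm² × 0.0001 → 0.6231 m²
V = v × A × t = 3.02065 m/s × 0.6231 m² × 1 s = 1.88217 m³
1.88217 m³ ÷ (1.63871×10⁻⁵ m³/in³) = 114857 in³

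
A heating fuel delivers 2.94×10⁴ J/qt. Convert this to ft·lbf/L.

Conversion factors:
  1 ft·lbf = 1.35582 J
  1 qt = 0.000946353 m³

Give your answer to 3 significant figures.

2.94×10⁴ J/qt ÷ 0.000946353 m³/qt = 3.10666×10⁷ J/m³
3.10666×10⁷ J/m³ ÷ 1.35582 J/ft·lbf × 0.001 m³/L = 22913.5 ft·lbf/L

2.29×10⁴ ft·lbf/L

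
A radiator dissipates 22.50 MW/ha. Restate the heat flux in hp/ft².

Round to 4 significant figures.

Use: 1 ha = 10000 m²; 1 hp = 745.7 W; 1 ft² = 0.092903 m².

0.2803 hp/ft²

22.50 MW/ha × 1000000 W/MW ÷ 10000 m²/ha = 2250 W/m²
2250 W/m² ÷ 745.7 W/hp × 0.092903 m²/ft² = 0.280316 hp/ft²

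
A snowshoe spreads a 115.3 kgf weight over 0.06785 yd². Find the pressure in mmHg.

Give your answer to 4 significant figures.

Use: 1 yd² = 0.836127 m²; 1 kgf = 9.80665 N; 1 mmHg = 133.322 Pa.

149.5 mmHg

115.3 kgf × 9.80665 = 1130.71 N
0.06785 yd² × 0.836127 = 0.0567312 m²
P = F / A = 1130.71 N / 0.0567312 m² = 19931 Pa
19931 Pa ÷ (133.322 Pa/mmHg) = 149.495 mmHg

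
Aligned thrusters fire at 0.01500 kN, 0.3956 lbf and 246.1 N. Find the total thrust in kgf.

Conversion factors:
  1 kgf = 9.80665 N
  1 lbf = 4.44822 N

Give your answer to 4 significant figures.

0.01500 kN × 1000 → 15 N
0.3956 lbf × 4.44822 → 1.75972 N
246.1 N (already N)
Sum: 15 + 1.75972 + 246.1 = 262.86 N
In kgf: 262.86 / 9.80665 = 26.8043 kgf

26.80 kgf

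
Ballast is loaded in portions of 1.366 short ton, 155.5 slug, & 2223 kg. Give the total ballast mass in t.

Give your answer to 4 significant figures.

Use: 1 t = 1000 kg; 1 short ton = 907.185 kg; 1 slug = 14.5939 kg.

5.732 t

1.366 short ton × 907.185 → 1239.21 kg
155.5 slug × 14.5939 → 2269.35 kg
2223 kg (already kg)
Total: 1239.21 + 2269.35 + 2223 = 5731.56 kg
In t: 5731.56 / 1000 = 5.73156 t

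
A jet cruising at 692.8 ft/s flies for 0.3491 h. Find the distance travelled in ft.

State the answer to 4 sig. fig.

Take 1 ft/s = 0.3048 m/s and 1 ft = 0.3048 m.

8.707×10⁵ ft

692.8 ft/s × 0.3048 → 211.165 m/s
0.3491 h × 3600 → 1256.76 s
d = v × t = 211.165 m/s × 1256.76 s = 265384 m
265384 m ÷ (0.3048 m/ft) = 870682 ft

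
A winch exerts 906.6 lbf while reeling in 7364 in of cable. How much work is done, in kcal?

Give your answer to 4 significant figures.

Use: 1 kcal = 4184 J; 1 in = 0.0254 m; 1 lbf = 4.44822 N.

906.6 lbf × 4.44822 = 4032.76 N
7364 in × 0.0254 = 187.046 m
W = F × d = 4032.76 N × 187.046 m = 754312 J
754312 J ÷ (4184 J/kcal) = 180.285 kcal

180.3 kcal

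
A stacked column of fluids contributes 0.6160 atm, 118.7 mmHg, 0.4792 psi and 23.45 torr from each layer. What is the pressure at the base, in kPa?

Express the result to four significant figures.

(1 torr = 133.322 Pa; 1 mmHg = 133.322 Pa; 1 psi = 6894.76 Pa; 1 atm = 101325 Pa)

0.6160 atm × 101325 = 62416.2 Pa
118.7 mmHg × 133.322 = 15825.3 Pa
0.4792 psi × 6894.76 = 3303.97 Pa
23.45 torr × 133.322 = 3126.4 Pa
Combined: 62416.2 + 15825.3 + 3303.97 + 3126.4 = 84671.9 Pa
In kPa: 84671.9 / 1000 = 84.6719 kPa

84.67 kPa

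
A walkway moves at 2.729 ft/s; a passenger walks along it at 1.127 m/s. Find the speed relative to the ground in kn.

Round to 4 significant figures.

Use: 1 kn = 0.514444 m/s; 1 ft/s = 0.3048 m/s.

2.729 ft/s × 0.3048 → 0.831799 m/s
1.127 m/s (already m/s)
Sum: 0.831799 + 1.127 = 1.9588 m/s
In kn: 1.9588 / 0.514444 = 3.80761 kn

3.808 kn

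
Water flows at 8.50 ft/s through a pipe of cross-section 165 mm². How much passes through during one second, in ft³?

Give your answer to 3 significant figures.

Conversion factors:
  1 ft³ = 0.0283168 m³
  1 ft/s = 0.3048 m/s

0.0151 ft³

8.50 ft/s × 0.3048 = 2.5908 m/s
165 mm² × 10⁻⁶ = 1.65×10⁻⁴ m²
V = v × A × t = 2.5908 m/s × 1.65×10⁻⁴ m² × 1 s = 4.27482×10⁻⁴ m³
4.27482×10⁻⁴ m³ ÷ (0.0283168 m³/ft³) = 0.0150964 ft³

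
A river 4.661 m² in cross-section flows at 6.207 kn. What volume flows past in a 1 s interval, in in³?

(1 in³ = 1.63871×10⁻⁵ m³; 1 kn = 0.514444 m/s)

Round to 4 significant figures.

6.207 kn × 0.514444 = 3.19315 m/s
V = v × A × t = 3.19315 m/s × 4.661 m² × 1 s = 14.8833 m³
14.8833 m³ ÷ (1.63871×10⁻⁵ m³/in³) = 908233 in³

9.082×10⁵ in³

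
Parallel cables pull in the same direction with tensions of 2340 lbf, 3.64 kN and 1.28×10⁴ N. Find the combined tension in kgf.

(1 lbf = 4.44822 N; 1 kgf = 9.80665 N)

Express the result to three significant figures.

2340 lbf × 4.44822 = 10408.8 N
3.64 kN × 1000 = 3640 N
1.28×10⁴ N (already N)
Sum: 10408.8 + 3640 + 12800 = 26848.8 N
In kgf: 26848.8 / 9.80665 = 2737.82 kgf

2740 kgf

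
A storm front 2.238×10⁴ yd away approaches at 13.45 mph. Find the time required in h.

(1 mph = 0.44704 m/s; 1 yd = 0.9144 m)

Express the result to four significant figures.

2.238×10⁴ yd × 0.9144 → 20464.3 m
13.45 mph × 0.44704 → 6.01269 m/s
t = d / v = 20464.3 m / 6.01269 m/s = 3403.52 s
3403.52 s ÷ (3600 s/h) = 0.945422 h

0.9454 h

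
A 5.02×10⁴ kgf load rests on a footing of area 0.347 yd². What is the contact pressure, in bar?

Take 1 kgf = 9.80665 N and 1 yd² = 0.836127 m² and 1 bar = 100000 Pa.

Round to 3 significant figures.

5.02×10⁴ kgf × 9.80665 = 492294 N
0.347 yd² × 0.836127 = 0.290136 m²
P = F / A = 492294 N / 0.290136 m² = 1.69677×10⁶ Pa
1.69677×10⁶ Pa ÷ (100000 Pa/bar) = 16.9677 bar

17.0 bar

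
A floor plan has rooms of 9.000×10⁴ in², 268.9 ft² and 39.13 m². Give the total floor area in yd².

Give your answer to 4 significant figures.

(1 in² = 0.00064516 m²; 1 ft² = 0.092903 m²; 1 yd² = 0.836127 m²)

146.1 yd²

9.000×10⁴ in² × 0.00064516 = 58.0644 m²
268.9 ft² × 0.092903 = 24.9816 m²
39.13 m² (already m²)
Total: 58.0644 + 24.9816 + 39.13 = 122.176 m²
In yd²: 122.176 / 0.836127 = 146.121 yd²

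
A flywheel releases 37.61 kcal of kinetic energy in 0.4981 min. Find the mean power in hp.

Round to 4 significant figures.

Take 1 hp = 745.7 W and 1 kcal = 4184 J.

7.061 hp

37.61 kcal × 4184 → 157360 J
0.4981 min × 60 → 29.886 s
P = E / t = 157360 J / 29.886 s = 5265.34 W
5265.34 W ÷ (745.7 W/hp) = 7.06094 hp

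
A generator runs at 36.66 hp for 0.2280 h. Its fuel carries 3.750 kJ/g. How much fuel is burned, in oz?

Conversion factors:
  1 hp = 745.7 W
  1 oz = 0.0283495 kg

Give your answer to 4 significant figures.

211.1 oz

36.66 hp → 27337.4 W
0.2280 h → 820.8 s
E = P × t = 27337.4 × 820.8 = 2.24385×10⁷ J
3.750 kJ/g → 3.75×10⁶ J/kg
m = E / e_s = 2.24385×10⁷ / 3.75×10⁶ = 5.9836 kg
In oz: 5.9836 / 0.0283495 = 211.065 oz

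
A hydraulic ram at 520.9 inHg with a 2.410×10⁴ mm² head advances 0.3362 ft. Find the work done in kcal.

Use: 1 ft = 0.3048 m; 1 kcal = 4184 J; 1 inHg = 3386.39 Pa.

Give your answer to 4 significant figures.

520.9 inHg → 1.76397×10⁶ Pa
2.410×10⁴ mm² → 0.0241 m²
F = P × A = 1.76397×10⁶ × 0.0241 = 42511.7 N
0.3362 ft → 0.102474 m
W = F × d = 42511.7 × 0.102474 = 4356.34 J
In kcal: 4356.34 / 4184 = 1.04119 kcal

1.041 kcal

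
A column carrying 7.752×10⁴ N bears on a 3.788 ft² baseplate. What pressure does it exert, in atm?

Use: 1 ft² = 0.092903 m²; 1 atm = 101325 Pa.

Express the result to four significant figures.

3.788 ft² × 0.092903 = 0.351917 m²
P = F / A = 77520 N / 0.351917 m² = 220279 Pa
220279 Pa ÷ (101325 Pa/atm) = 2.17398 atm

2.174 atm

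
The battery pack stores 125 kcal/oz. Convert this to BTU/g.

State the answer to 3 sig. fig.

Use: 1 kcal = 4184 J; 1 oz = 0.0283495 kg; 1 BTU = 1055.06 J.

125 kcal/oz × 4184 J/kcal ÷ 0.0283495 kg/oz = 1.84483×10⁷ J/kg
1.84483×10⁷ J/kg ÷ 1055.06 J/BTU × 0.001 kg/g = 17.4855 BTU/g

17.5 BTU/g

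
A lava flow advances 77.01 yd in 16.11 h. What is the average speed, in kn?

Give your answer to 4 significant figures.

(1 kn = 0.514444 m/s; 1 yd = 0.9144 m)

77.01 yd × 0.9144 = 70.4179 m
16.11 h × 3600 = 57996 s
v = d / t = 70.4179 m / 57996 s = 0.00121419 m/s
0.00121419 m/s ÷ (0.514444 m/s/kn) = 0.0023602 kn

0.002360 kn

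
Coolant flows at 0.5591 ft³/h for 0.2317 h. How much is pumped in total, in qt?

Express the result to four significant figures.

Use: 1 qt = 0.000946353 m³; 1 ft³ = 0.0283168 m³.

3.876 qt

0.5591 ft³/h → 4.39776×10⁻⁶ m³/s
0.2317 h → 834.12 s
V = Q × t = 4.39776×10⁻⁶ × 834.12 = 0.00366826 m³
In qt: 0.00366826 / 0.000946353 = 3.87621 qt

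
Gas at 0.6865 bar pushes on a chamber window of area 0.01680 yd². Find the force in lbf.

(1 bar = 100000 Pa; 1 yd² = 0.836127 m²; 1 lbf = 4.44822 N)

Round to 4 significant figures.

216.8 lbf

0.6865 bar × 100000 = 68650 Pa
0.01680 yd² × 0.836127 = 0.0140469 m²
F = P × A = 68650 Pa × 0.0140469 m² = 964.32 N
964.32 N ÷ (4.44822 N/lbf) = 216.788 lbf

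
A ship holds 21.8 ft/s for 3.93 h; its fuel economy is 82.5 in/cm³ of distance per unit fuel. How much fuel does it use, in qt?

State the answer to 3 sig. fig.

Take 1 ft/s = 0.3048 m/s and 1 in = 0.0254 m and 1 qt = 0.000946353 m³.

47.4 qt

21.8 ft/s → 6.64464 m/s
3.93 h → 14148 s
d = v × t = 6.64464 × 14148 = 94008.4 m
82.5 in/cm³ → 2.0955×10⁶ m/m³
V = d / (distance per unit fuel) = 94008.4 / 2.0955×10⁶ = 0.044862 m³
In qt: 0.044862 / 0.000946353 = 47.4051 qt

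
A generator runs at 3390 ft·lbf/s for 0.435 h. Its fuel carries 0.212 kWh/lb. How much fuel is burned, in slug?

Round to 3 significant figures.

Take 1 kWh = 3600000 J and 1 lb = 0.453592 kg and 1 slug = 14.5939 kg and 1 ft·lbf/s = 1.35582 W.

3390 ft·lbf/s → 4596.23 W
0.435 h → 1566 s
E = P × t = 4596.23 × 1566 = 7.1977×10⁶ J
0.212 kWh/lb → 1.68257×10⁶ J/kg
m = E / e_s = 7.1977×10⁶ / 1.68257×10⁶ = 4.2778 kg
In slug: 4.2778 / 14.5939 = 0.293122 slug

0.293 slug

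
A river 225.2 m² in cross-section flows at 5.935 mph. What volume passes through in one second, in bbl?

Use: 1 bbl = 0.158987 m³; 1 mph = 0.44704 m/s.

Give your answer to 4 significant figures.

5.935 mph × 0.44704 = 2.65318 m/s
V = v × A × t = 2.65318 m/s × 225.2 m² × 1 s = 597.496 m³
597.496 m³ ÷ (0.158987 m³/bbl) = 3758.14 bbl

3758 bbl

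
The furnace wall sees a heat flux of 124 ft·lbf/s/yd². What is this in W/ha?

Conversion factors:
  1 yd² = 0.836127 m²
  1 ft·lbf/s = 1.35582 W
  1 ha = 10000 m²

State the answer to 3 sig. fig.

2.01×10⁶ W/ha

124 ft·lbf/s/yd² × 1.35582 W/ft·lbf/s ÷ 0.836127 m²/yd² = 201.072 W/m²
201.072 W/m² × 10000 m²/ha = 2.01072×10⁶ W/ha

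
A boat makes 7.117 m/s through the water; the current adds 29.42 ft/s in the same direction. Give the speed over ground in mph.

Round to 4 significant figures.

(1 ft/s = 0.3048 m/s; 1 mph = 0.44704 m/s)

35.98 mph

7.117 m/s (already m/s)
29.42 ft/s × 0.3048 = 8.96722 m/s
Total: 7.117 + 8.96722 = 16.0842 m/s
In mph: 16.0842 / 0.44704 = 35.9793 mph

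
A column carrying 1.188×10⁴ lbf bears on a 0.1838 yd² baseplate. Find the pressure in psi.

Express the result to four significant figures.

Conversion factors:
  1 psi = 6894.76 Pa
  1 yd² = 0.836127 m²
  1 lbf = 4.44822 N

1.188×10⁴ lbf × 4.44822 → 52844.9 N
0.1838 yd² × 0.836127 → 0.15368 m²
P = F / A = 52844.9 N / 0.15368 m² = 343863 Pa
343863 Pa ÷ (6894.76 Pa/psi) = 49.8731 psi

49.87 psi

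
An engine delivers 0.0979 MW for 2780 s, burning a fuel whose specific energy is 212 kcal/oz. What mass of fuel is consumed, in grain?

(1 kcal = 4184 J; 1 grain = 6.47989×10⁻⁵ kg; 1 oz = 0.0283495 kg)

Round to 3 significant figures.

1.34×10⁵ grain

0.0979 MW → 97900 W
E = P × t = 97900 × 2780 = 2.72162×10⁸ J
212 kcal/oz → 3.12883×10⁷ J/kg
m = E / e_s = 2.72162×10⁸ / 3.12883×10⁷ = 8.69852 kg
In grain: 8.69852 / 6.47989×10⁻⁵ = 134239 grain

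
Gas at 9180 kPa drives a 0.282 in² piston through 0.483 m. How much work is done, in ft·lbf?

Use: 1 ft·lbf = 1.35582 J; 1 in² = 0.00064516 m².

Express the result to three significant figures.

595 ft·lbf

9180 kPa → 9.18×10⁶ Pa
0.282 in² → 1.81935×10⁻⁴ m²
F = P × A = 9.18×10⁶ × 1.81935×10⁻⁴ = 1670.16 N
W = F × d = 1670.16 × 0.483 = 806.687 J
In ft·lbf: 806.687 / 1.35582 = 594.981 ft·lbf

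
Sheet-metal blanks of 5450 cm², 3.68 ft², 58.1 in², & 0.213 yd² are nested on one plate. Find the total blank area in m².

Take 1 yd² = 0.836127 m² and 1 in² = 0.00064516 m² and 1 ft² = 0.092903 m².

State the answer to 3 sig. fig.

5450 cm² × 0.0001 → 0.545 m²
3.68 ft² × 0.092903 → 0.341883 m²
58.1 in² × 0.00064516 → 0.0374838 m²
0.213 yd² × 0.836127 → 0.178095 m²
Sum: 0.545 + 0.341883 + 0.0374838 + 0.178095 = 1.10246 m²

1.10 m²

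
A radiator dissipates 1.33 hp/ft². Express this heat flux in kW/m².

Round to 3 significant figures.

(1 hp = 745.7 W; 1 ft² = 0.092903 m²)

1.33 hp/ft² × 745.7 W/hp ÷ 0.092903 m²/ft² = 10675.4 W/m²
10675.4 W/m² ÷ 1000 W/kW = 10.6754 kW/m²

10.7 kW/m²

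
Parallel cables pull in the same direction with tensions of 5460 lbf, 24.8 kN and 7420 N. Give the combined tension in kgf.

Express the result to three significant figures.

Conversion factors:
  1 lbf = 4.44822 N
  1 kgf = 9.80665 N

5460 lbf × 4.44822 = 24287.3 N
24.8 kN × 1000 = 24800 N
7420 N (already N)
Total: 24287.3 + 24800 + 7420 = 56507.3 N
In kgf: 56507.3 / 9.80665 = 5762.14 kgf

5760 kgf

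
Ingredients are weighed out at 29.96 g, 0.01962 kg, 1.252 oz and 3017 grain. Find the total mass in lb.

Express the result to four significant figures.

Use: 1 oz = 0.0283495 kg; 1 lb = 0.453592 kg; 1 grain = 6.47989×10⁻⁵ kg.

29.96 g × 0.001 = 0.02996 kg
0.01962 kg (already kg)
1.252 oz × 0.0283495 = 0.0354936 kg
3017 grain × 6.47989×10⁻⁵ = 0.195498 kg
Total: 0.02996 + 0.01962 + 0.0354936 + 0.195498 = 0.280572 kg
In lb: 0.280572 / 0.453592 = 0.618556 lb

0.6186 lb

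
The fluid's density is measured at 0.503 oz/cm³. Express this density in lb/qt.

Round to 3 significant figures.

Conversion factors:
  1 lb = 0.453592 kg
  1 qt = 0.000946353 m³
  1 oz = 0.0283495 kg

29.8 lb/qt

0.503 oz/cm³ × 0.0283495 kg/oz ÷ 10⁻⁶ m³/cm³ = 14259.8 kg/m³
14259.8 kg/m³ ÷ 0.453592 kg/lb × 0.000946353 m³/qt = 29.751 lb/qt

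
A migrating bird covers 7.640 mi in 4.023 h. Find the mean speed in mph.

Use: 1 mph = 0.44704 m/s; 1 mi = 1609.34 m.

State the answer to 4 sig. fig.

1.899 mph

7.640 mi × 1609.34 = 12295.4 m
4.023 h × 3600 = 14482.8 s
v = d / t = 12295.4 m / 14482.8 s = 0.848966 m/s
0.848966 m/s ÷ (0.44704 m/s/mph) = 1.89908 mph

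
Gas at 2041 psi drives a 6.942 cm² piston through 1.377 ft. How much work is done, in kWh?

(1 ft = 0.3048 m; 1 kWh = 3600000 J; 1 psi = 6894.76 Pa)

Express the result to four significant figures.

2041 psi → 1.40722×10⁷ Pa
6.942 cm² → 6.942×10⁻⁴ m²
F = P × A = 1.40722×10⁷ × 6.942×10⁻⁴ = 9768.92 N
1.377 ft → 0.41971 m
W = F × d = 9768.92 × 0.41971 = 4100.11 J
In kWh: 4100.11 / 3600000 = 0.00113892 kWh

0.001139 kWh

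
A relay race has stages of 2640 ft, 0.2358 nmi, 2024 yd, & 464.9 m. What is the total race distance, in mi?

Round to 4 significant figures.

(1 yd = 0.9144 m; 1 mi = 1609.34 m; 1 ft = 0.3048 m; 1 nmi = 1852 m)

2.210 mi

2640 ft × 0.3048 → 804.672 m
0.2358 nmi × 1852 → 436.702 m
2024 yd × 0.9144 → 1850.75 m
464.9 m (already m)
Sum: 804.672 + 436.702 + 1850.75 + 464.9 = 3557.02 m
In mi: 3557.02 / 1609.34 = 2.21024 mi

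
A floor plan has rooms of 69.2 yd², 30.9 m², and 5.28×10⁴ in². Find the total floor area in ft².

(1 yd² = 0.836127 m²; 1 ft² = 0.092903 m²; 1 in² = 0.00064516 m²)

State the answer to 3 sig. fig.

1320 ft²

69.2 yd² × 0.836127 = 57.86 m²
30.9 m² (already m²)
5.28×10⁴ in² × 0.00064516 = 34.0644 m²
Sum: 57.86 + 30.9 + 34.0644 = 122.824 m²
In ft²: 122.824 / 0.092903 = 1322.07 ft²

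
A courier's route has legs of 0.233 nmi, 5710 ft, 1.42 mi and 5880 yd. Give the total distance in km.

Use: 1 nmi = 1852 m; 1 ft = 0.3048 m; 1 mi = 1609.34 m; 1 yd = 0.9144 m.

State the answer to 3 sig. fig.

9.83 km

0.233 nmi × 1852 = 431.516 m
5710 ft × 0.3048 = 1740.41 m
1.42 mi × 1609.34 = 2285.26 m
5880 yd × 0.9144 = 5376.67 m
Total: 431.516 + 1740.41 + 2285.26 + 5376.67 = 9833.86 m
In km: 9833.86 / 1000 = 9.83386 km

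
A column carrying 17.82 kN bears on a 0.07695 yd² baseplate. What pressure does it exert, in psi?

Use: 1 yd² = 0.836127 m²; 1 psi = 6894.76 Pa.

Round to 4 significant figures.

17.82 kN × 1000 = 17820 N
0.07695 yd² × 0.836127 = 0.06434 m²
P = F / A = 17820 N / 0.06434 m² = 276966 Pa
276966 Pa ÷ (6894.76 Pa/psi) = 40.1705 psi

40.17 psi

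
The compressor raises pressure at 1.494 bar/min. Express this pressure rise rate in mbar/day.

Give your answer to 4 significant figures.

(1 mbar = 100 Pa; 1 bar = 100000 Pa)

1.494 bar/min × 100000 Pa/bar ÷ 60 s/min = 2490 Pa/s
2490 Pa/s ÷ 100 Pa/mbar × 86400 s/day = 2.15136×10⁶ mbar/day

2.151×10⁶ mbar/day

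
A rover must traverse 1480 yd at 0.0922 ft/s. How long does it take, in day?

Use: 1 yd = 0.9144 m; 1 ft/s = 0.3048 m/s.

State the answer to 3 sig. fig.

0.557 day

1480 yd × 0.9144 → 1353.31 m
0.0922 ft/s × 0.3048 → 0.0281026 m/s
t = d / v = 1353.31 m / 0.0281026 m/s = 48156 s
48156 s ÷ (86400 s/day) = 0.557361 day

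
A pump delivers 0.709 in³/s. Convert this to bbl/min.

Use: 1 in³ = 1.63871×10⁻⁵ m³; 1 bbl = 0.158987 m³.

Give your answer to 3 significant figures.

0.00438 bbl/min

0.709 in³/s × 1.63871×10⁻⁵ m³/in³ = 1.16185×10⁻⁵ m³/s
1.16185×10⁻⁵ m³/s ÷ 0.158987 m³/bbl × 60 s/min = 0.0043847 bbl/min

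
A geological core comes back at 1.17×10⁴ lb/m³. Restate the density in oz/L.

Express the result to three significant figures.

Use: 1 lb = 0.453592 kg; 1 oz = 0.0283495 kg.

187 oz/L

1.17×10⁴ lb/m³ × 0.453592 kg/lb = 5307.03 kg/m³
5307.03 kg/m³ ÷ 0.0283495 kg/oz × 0.001 m³/L = 187.2 oz/L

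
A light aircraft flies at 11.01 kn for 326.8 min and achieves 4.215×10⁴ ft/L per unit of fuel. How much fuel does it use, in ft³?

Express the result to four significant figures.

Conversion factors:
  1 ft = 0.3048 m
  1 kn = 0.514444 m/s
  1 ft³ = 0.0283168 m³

11.01 kn → 5.66403 m/s
326.8 min → 19608 s
d = v × t = 5.66403 × 19608 = 111060 m
4.215×10⁴ ft/L → 1.28473×10⁷ m/m³
V = d / (distance per unit fuel) = 111060 / 1.28473×10⁷ = 0.00864462 m³
In ft³: 0.00864462 / 0.0283168 = 0.305282 ft³

0.3053 ft³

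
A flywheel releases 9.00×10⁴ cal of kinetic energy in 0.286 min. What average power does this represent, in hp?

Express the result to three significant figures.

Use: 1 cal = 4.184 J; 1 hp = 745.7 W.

29.4 hp

9.00×10⁴ cal × 4.184 = 376560 J
0.286 min × 60 = 17.16 s
P = E / t = 376560 J / 17.16 s = 21944.1 W
21944.1 W ÷ (745.7 W/hp) = 29.4275 hp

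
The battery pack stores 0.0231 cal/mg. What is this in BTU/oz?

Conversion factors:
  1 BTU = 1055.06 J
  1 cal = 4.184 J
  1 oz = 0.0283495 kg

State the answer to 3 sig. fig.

0.0231 cal/mg × 4.184 J/cal ÷ 10⁻⁶ kg/mg = 96650.4 J/kg
96650.4 J/kg ÷ 1055.06 J/BTU × 0.0283495 kg/oz = 2.597 BTU/oz

2.60 BTU/oz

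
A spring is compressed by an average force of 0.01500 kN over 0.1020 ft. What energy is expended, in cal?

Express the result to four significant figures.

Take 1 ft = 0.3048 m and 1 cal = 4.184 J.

0.1115 cal

0.01500 kN × 1000 = 15 N
0.1020 ft × 0.3048 = 0.0310896 m
W = F × d = 15 N × 0.0310896 m = 0.466344 J
0.466344 J ÷ (4.184 J/cal) = 0.111459 cal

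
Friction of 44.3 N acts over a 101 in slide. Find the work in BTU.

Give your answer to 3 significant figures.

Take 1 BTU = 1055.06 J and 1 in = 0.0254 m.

101 in × 0.0254 = 2.5654 m
W = F × d = 44.3 N × 2.5654 m = 113.647 J
113.647 J ÷ (1055.06 J/BTU) = 0.107716 BTU

0.108 BTU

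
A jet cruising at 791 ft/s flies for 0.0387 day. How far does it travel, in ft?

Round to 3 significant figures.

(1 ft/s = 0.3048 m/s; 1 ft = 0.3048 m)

2.64×10⁶ ft

791 ft/s × 0.3048 = 241.097 m/s
0.0387 day × 86400 = 3343.68 s
d = v × t = 241.097 m/s × 3343.68 s = 806151 m
806151 m ÷ (0.3048 m/ft) = 2.64485×10⁶ ft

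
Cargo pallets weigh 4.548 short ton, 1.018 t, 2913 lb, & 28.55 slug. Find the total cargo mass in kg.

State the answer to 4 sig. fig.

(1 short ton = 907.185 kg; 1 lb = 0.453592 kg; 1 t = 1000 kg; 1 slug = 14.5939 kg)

6882 kg

4.548 short ton × 907.185 → 4125.88 kg
1.018 t × 1000 → 1018 kg
2913 lb × 0.453592 → 1321.31 kg
28.55 slug × 14.5939 → 416.656 kg
Combined: 4125.88 + 1018 + 1321.31 + 416.656 = 6881.85 kg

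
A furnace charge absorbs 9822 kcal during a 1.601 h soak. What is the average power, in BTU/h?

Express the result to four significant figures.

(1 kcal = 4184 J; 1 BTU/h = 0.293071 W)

2.433×10⁴ BTU/h

9822 kcal × 4184 → 4.10952×10⁷ J
1.601 h × 3600 → 5763.6 s
P = E / t = 4.10952×10⁷ J / 5763.6 s = 7130.13 W
7130.13 W ÷ (0.293071 W/BTU/h) = 24329 BTU/h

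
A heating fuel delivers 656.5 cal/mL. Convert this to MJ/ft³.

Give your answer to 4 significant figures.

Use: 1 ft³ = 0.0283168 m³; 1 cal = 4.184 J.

77.78 MJ/ft³

656.5 cal/mL × 4.184 J/cal ÷ 10⁻⁶ m³/mL = 2.7468×10⁹ J/m³
2.7468×10⁹ J/m³ ÷ 1000000 J/MJ × 0.0283168 m³/ft³ = 77.7806 MJ/ft³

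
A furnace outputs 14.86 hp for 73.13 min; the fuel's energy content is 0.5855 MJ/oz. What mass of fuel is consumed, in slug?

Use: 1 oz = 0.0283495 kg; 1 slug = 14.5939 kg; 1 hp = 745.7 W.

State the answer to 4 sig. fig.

14.86 hp → 11081.1 W
73.13 min → 4387.8 s
E = P × t = 11081.1 × 4387.8 = 4.86217×10⁷ J
0.5855 MJ/oz → 2.06529×10⁷ J/kg
m = E / e_s = 4.86217×10⁷ / 2.06529×10⁷ = 2.35423 kg
In slug: 2.35423 / 14.5939 = 0.161316 slug

0.1613 slug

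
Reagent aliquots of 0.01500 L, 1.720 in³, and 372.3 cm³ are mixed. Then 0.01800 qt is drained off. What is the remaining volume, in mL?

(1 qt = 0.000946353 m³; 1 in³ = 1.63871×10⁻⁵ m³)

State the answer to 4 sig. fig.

0.01500 L × 0.001 = 1.5×10⁻⁵ m³
1.720 in³ × 1.63871×10⁻⁵ = 2.81858×10⁻⁵ m³
372.3 cm³ × 10⁻⁶ = 3.723×10⁻⁴ m³
0.01800 qt × 0.000946353 = 1.70344×10⁻⁵ m³
Result: 1.5×10⁻⁵ + 2.81858×10⁻⁵ + 3.723×10⁻⁴ − 1.70344×10⁻⁵ = 3.98451×10⁻⁴ m³
In mL: 3.98451×10⁻⁴ / 10⁻⁶ = 398.451 mL

398.5 mL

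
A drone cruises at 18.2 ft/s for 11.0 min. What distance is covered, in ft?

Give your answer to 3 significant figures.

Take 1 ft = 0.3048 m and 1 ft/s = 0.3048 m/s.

18.2 ft/s × 0.3048 → 5.54736 m/s
11.0 min × 60 → 660 s
d = v × t = 5.54736 m/s × 660 s = 3661.26 m
3661.26 m ÷ (0.3048 m/ft) = 12012 ft

1.20×10⁴ ft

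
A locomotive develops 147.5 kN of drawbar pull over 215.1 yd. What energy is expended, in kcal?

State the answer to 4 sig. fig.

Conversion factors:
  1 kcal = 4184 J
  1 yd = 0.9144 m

147.5 kN × 1000 → 147500 N
215.1 yd × 0.9144 → 196.687 m
W = F × d = 147500 N × 196.687 m = 2.90113×10⁷ J
2.90113×10⁷ J ÷ (4184 J/kcal) = 6933.87 kcal

6934 kcal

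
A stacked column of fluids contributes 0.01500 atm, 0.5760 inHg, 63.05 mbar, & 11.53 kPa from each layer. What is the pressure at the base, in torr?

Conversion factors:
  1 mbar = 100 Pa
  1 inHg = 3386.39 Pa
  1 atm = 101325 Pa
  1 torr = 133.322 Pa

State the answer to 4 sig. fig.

0.01500 atm × 101325 = 1519.88 Pa
0.5760 inHg × 3386.39 = 1950.56 Pa
63.05 mbar × 100 = 6305 Pa
11.53 kPa × 1000 = 11530 Pa
Combined: 1519.88 + 1950.56 + 6305 + 11530 = 21305.4 Pa
In torr: 21305.4 / 133.322 = 159.804 torr

159.8 torr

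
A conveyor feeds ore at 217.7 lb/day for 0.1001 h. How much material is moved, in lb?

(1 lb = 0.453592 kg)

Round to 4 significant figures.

217.7 lb/day → 0.0011429 kg/s
0.1001 h → 360.36 s
m = ṁ × t = 0.0011429 × 360.36 = 0.411855 kg
In lb: 0.411855 / 0.453592 = 0.907986 lb

0.9080 lb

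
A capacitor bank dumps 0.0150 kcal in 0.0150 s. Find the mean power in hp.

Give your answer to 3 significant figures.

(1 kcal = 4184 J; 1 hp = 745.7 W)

0.0150 kcal × 4184 = 62.76 J
P = E / t = 62.76 J / 0.015 s = 4184 W
4184 W ÷ (745.7 W/hp) = 5.61084 hp

5.61 hp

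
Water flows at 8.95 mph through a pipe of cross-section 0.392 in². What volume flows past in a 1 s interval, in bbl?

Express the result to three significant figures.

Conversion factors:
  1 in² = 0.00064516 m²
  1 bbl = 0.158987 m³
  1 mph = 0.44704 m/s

8.95 mph × 0.44704 → 4.00101 m/s
0.392 in² × 0.00064516 → 2.52903×10⁻⁴ m²
V = v × A × t = 4.00101 m/s × 2.52903×10⁻⁴ m² × 1 s = 0.00101187 m³
0.00101187 m³ ÷ (0.158987 m³/bbl) = 0.00636448 bbl

0.00636 bbl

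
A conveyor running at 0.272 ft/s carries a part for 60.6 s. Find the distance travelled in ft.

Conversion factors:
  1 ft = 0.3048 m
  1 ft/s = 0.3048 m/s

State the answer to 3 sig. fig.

0.272 ft/s × 0.3048 = 0.0829056 m/s
d = v × t = 0.0829056 m/s × 60.6 s = 5.02408 m
5.02408 m ÷ (0.3048 m/ft) = 16.4832 ft

16.5 ft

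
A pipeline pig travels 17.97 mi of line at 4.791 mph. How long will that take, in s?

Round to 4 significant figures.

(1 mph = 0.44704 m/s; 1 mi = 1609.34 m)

1.350×10⁴ s

17.97 mi × 1609.34 = 28919.8 m
4.791 mph × 0.44704 = 2.14177 m/s
t = d / v = 28919.8 m / 2.14177 m/s = 13502.8 s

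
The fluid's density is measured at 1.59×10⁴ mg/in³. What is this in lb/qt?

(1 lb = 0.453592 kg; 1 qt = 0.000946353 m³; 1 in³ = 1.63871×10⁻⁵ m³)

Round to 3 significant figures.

2.02 lb/qt

1.59×10⁴ mg/in³ × 10⁻⁶ kg/mg ÷ 1.63871×10⁻⁵ m³/in³ = 970.275 kg/m³
970.275 kg/m³ ÷ 0.453592 kg/lb × 0.000946353 m³/qt = 2.02434 lb/qt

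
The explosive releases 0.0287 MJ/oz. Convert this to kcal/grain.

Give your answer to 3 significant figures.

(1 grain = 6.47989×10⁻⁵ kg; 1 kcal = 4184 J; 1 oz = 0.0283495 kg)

0.0287 MJ/oz × 1000000 J/MJ ÷ 0.0283495 kg/oz = 1.01236×10⁶ J/kg
1.01236×10⁶ J/kg ÷ 4184 J/kcal × 6.47989×10⁻⁵ kg/grain = 0.0156787 kcal/grain

0.0157 kcal/grain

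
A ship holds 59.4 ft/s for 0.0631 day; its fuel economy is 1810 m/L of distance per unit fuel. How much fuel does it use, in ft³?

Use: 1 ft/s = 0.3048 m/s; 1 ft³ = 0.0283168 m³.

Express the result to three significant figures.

1.93 ft³

59.4 ft/s → 18.1051 m/s
0.0631 day → 5451.84 s
d = v × t = 18.1051 × 5451.84 = 98706.1 m
1810 m/L → 1.81×10⁶ m/m³
V = d / (distance per unit fuel) = 98706.1 / 1.81×10⁶ = 0.0545338 m³
In ft³: 0.0545338 / 0.0283168 = 1.92585 ft³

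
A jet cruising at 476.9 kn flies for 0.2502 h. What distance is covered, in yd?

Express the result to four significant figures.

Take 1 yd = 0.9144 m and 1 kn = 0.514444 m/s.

476.9 kn × 0.514444 → 245.338 m/s
0.2502 h × 3600 → 900.72 s
d = v × t = 245.338 m/s × 900.72 s = 220981 m
220981 m ÷ (0.9144 m/yd) = 241668 yd

2.417×10⁵ yd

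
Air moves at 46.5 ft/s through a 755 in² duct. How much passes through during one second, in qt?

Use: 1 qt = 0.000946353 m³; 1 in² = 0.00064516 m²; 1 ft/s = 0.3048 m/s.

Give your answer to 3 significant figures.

46.5 ft/s × 0.3048 → 14.1732 m/s
755 in² × 0.00064516 → 0.487096 m²
V = v × A × t = 14.1732 m/s × 0.487096 m² × 1 s = 6.90371 m³
6.90371 m³ ÷ (0.000946353 m³/qt) = 7295.07 qt

7300 qt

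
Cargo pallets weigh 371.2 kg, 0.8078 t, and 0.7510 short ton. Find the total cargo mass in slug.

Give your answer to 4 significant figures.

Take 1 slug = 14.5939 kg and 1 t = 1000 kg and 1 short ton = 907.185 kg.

127.5 slug

371.2 kg (already kg)
0.8078 t × 1000 = 807.8 kg
0.7510 short ton × 907.185 = 681.296 kg
Combined: 371.2 + 807.8 + 681.296 = 1860.3 kg
In slug: 1860.3 / 14.5939 = 127.471 slug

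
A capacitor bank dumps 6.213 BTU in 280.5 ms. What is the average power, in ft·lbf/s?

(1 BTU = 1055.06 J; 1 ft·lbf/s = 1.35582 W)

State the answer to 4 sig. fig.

1.724×10⁴ ft·lbf/s

6.213 BTU × 1055.06 = 6555.09 J
280.5 ms × 0.001 = 0.2805 s
P = E / t = 6555.09 J / 0.2805 s = 23369.3 W
23369.3 W ÷ (1.35582 W/ft·lbf/s) = 17236.3 ft·lbf/s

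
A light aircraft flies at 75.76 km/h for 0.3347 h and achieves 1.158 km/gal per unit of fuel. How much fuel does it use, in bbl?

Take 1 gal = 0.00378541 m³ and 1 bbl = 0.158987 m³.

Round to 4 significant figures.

75.76 km/h → 21.0444 m/s
0.3347 h → 1204.92 s
d = v × t = 21.0444 × 1204.92 = 25356.8 m
1.158 km/gal → 305911 m/m³
V = d / (distance per unit fuel) = 25356.8 / 305911 = 0.0828895 m³
In bbl: 0.0828895 / 0.158987 = 0.52136 bbl

0.5214 bbl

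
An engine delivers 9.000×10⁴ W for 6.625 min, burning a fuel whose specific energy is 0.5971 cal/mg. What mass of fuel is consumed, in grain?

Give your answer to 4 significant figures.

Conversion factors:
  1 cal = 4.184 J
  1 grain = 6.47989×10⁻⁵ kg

2.210×10⁵ grain

6.625 min → 397.5 s
E = P × t = 90000 × 397.5 = 3.5775×10⁷ J
0.5971 cal/mg → 2.49827×10⁶ J/kg
m = E / e_s = 3.5775×10⁷ / 2.49827×10⁶ = 14.3199 kg
In grain: 14.3199 / 6.47989×10⁻⁵ = 220990 grain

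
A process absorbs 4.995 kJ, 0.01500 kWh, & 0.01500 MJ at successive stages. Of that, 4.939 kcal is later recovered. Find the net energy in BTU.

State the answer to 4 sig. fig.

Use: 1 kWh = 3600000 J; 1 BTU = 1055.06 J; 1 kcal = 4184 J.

4.995 kJ × 1000 → 4995 J
0.01500 kWh × 3600000 → 54000 J
0.01500 MJ × 1000000 → 15000 J
4.939 kcal × 4184 → 20664.8 J
Sum: 4995 + 54000 + 15000 − 20664.8 = 53330.2 J
In BTU: 53330.2 / 1055.06 = 50.5471 BTU

50.55 BTU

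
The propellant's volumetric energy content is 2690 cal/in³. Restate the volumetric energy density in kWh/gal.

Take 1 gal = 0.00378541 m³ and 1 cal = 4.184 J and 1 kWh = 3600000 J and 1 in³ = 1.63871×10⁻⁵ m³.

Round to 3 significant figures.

2690 cal/in³ × 4.184 J/cal ÷ 1.63871×10⁻⁵ m³/in³ = 6.86818×10⁸ J/m³
6.86818×10⁸ J/m³ ÷ 3600000 J/kWh × 0.00378541 m³/gal = 0.722191 kWh/gal

0.722 kWh/gal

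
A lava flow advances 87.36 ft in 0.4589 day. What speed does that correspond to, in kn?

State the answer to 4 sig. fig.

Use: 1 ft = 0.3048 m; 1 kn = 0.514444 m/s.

0.001305 kn

87.36 ft × 0.3048 → 26.6273 m
0.4589 day × 86400 → 39649 s
v = d / t = 26.6273 m / 39649 s = 6.71576×10⁻⁴ m/s
6.71576×10⁻⁴ m/s ÷ (0.514444 m/s/kn) = 0.00130544 kn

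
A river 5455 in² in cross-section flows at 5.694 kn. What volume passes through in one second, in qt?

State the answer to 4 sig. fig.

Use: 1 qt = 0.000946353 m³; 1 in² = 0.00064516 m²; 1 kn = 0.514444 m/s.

1.089×10⁴ qt

5.694 kn × 0.514444 = 2.92924 m/s
5455 in² × 0.00064516 = 3.51935 m²
V = v × A × t = 2.92924 m/s × 3.51935 m² × 1 s = 10.309 m³
10.309 m³ ÷ (0.000946353 m³/qt) = 10893.4 qt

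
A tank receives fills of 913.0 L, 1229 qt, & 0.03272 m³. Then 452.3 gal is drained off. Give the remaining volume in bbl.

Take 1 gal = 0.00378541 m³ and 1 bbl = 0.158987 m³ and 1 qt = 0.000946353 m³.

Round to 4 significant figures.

2.495 bbl

913.0 L × 0.001 = 0.913 m³
1229 qt × 0.000946353 = 1.16307 m³
0.03272 m³ (already m³)
452.3 gal × 0.00378541 = 1.71214 m³
Result: 0.913 + 1.16307 + 0.03272 − 1.71214 = 0.39665 m³
In bbl: 0.39665 / 0.158987 = 2.49486 bbl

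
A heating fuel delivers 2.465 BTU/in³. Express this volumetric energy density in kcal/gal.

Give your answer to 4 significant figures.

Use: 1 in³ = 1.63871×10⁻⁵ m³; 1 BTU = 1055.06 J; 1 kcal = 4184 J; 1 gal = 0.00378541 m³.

2.465 BTU/in³ × 1055.06 J/BTU ÷ 1.63871×10⁻⁵ m³/in³ = 1.58706×10⁸ J/m³
1.58706×10⁸ J/m³ ÷ 4184 J/kcal × 0.00378541 m³/gal = 143.587 kcal/gal

143.6 kcal/gal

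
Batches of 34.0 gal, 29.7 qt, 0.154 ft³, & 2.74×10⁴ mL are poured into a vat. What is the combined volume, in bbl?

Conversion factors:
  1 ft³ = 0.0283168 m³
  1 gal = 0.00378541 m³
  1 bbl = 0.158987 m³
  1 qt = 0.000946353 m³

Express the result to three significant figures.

1.19 bbl

34.0 gal × 0.00378541 = 0.128704 m³
29.7 qt × 0.000946353 = 0.0281067 m³
0.154 ft³ × 0.0283168 = 0.00436079 m³
2.74×10⁴ mL × 10⁻⁶ = 0.0274 m³
Total: 0.128704 + 0.0281067 + 0.00436079 + 0.0274 = 0.188571 m³
In bbl: 0.188571 / 0.158987 = 1.18608 bbl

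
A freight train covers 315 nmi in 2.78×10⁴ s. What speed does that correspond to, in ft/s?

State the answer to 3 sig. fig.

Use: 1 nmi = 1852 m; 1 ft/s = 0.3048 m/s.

315 nmi × 1852 = 583380 m
v = d / t = 583380 m / 27800 s = 20.9849 m/s
20.9849 m/s ÷ (0.3048 m/s/ft/s) = 68.8481 ft/s

68.8 ft/s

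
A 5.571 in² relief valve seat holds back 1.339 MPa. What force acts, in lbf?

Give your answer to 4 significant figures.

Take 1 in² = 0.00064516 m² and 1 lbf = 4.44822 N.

1.339 MPa × 1000000 → 1.339×10⁶ Pa
5.571 in² × 0.00064516 → 0.00359419 m²
F = P × A = 1.339×10⁶ Pa × 0.00359419 m² = 4812.62 N
4812.62 N ÷ (4.44822 N/lbf) = 1081.92 lbf

1082 lbf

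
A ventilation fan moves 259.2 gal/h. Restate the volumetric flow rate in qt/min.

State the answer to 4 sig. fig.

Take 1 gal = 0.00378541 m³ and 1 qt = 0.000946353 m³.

259.2 gal/h × 0.00378541 m³/gal ÷ 3600 s/h = 2.7255×10⁻⁴ m³/s
2.7255×10⁻⁴ m³/s ÷ 0.000946353 m³/qt × 60 s/min = 17.28 qt/min

17.28 qt/min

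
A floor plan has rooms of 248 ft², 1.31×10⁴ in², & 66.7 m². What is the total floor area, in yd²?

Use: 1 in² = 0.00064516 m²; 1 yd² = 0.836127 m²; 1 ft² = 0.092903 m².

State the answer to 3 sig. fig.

117 yd²

248 ft² × 0.092903 = 23.0399 m²
1.31×10⁴ in² × 0.00064516 = 8.4516 m²
66.7 m² (already m²)
Total: 23.0399 + 8.4516 + 66.7 = 98.1915 m²
In yd²: 98.1915 / 0.836127 = 117.436 yd²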